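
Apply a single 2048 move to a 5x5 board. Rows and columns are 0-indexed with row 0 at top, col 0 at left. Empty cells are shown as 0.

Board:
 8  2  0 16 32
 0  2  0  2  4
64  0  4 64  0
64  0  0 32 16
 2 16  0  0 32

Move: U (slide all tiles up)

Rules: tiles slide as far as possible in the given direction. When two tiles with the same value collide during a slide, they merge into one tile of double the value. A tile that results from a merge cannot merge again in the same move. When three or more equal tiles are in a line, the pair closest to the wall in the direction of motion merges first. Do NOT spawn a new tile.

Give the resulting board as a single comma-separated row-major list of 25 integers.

Slide up:
col 0: [8, 0, 64, 64, 2] -> [8, 128, 2, 0, 0]
col 1: [2, 2, 0, 0, 16] -> [4, 16, 0, 0, 0]
col 2: [0, 0, 4, 0, 0] -> [4, 0, 0, 0, 0]
col 3: [16, 2, 64, 32, 0] -> [16, 2, 64, 32, 0]
col 4: [32, 4, 0, 16, 32] -> [32, 4, 16, 32, 0]

Answer: 8, 4, 4, 16, 32, 128, 16, 0, 2, 4, 2, 0, 0, 64, 16, 0, 0, 0, 32, 32, 0, 0, 0, 0, 0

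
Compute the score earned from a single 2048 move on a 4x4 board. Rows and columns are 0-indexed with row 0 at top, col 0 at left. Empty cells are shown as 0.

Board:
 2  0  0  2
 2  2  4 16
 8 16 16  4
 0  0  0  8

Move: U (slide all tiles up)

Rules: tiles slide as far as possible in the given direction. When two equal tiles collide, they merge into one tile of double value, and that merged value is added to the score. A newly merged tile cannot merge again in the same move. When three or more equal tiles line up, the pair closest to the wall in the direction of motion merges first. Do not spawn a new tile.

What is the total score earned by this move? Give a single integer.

Slide up:
col 0: [2, 2, 8, 0] -> [4, 8, 0, 0]  score +4 (running 4)
col 1: [0, 2, 16, 0] -> [2, 16, 0, 0]  score +0 (running 4)
col 2: [0, 4, 16, 0] -> [4, 16, 0, 0]  score +0 (running 4)
col 3: [2, 16, 4, 8] -> [2, 16, 4, 8]  score +0 (running 4)
Board after move:
 4  2  4  2
 8 16 16 16
 0  0  0  4
 0  0  0  8

Answer: 4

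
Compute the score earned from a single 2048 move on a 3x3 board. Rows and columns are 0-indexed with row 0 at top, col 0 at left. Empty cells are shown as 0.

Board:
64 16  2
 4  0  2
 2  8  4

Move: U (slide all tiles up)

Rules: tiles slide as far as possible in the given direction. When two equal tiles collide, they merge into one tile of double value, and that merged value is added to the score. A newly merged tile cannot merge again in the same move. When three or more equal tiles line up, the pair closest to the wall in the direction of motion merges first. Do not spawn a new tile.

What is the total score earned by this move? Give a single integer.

Slide up:
col 0: [64, 4, 2] -> [64, 4, 2]  score +0 (running 0)
col 1: [16, 0, 8] -> [16, 8, 0]  score +0 (running 0)
col 2: [2, 2, 4] -> [4, 4, 0]  score +4 (running 4)
Board after move:
64 16  4
 4  8  4
 2  0  0

Answer: 4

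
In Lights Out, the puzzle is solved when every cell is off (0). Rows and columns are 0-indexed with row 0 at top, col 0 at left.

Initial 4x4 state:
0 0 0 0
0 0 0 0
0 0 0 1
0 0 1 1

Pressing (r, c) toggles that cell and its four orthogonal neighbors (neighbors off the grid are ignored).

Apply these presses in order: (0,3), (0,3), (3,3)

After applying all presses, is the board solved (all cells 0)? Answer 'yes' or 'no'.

After press 1 at (0,3):
0 0 1 1
0 0 0 1
0 0 0 1
0 0 1 1

After press 2 at (0,3):
0 0 0 0
0 0 0 0
0 0 0 1
0 0 1 1

After press 3 at (3,3):
0 0 0 0
0 0 0 0
0 0 0 0
0 0 0 0

Lights still on: 0

Answer: yes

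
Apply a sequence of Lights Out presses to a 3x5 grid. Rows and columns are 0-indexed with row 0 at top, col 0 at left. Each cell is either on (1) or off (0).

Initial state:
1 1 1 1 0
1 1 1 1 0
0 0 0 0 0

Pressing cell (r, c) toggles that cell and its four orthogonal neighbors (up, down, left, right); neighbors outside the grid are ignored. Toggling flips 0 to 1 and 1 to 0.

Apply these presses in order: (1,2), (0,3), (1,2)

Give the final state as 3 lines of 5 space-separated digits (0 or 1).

After press 1 at (1,2):
1 1 0 1 0
1 0 0 0 0
0 0 1 0 0

After press 2 at (0,3):
1 1 1 0 1
1 0 0 1 0
0 0 1 0 0

After press 3 at (1,2):
1 1 0 0 1
1 1 1 0 0
0 0 0 0 0

Answer: 1 1 0 0 1
1 1 1 0 0
0 0 0 0 0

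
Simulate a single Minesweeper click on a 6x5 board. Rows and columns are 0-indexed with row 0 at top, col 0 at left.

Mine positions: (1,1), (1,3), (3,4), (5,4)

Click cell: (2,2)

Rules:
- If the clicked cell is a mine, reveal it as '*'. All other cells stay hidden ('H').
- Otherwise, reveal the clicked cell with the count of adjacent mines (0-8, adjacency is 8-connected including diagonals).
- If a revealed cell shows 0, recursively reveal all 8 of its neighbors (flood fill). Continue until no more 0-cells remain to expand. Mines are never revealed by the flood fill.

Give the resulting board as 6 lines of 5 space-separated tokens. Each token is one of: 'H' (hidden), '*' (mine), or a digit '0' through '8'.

H H H H H
H H H H H
H H 2 H H
H H H H H
H H H H H
H H H H H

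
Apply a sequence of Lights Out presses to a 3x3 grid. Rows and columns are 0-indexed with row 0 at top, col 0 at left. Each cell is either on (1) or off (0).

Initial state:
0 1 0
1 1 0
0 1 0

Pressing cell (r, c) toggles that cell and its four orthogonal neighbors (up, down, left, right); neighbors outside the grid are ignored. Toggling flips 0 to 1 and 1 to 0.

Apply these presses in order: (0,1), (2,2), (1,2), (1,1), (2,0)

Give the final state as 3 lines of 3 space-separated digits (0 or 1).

After press 1 at (0,1):
1 0 1
1 0 0
0 1 0

After press 2 at (2,2):
1 0 1
1 0 1
0 0 1

After press 3 at (1,2):
1 0 0
1 1 0
0 0 0

After press 4 at (1,1):
1 1 0
0 0 1
0 1 0

After press 5 at (2,0):
1 1 0
1 0 1
1 0 0

Answer: 1 1 0
1 0 1
1 0 0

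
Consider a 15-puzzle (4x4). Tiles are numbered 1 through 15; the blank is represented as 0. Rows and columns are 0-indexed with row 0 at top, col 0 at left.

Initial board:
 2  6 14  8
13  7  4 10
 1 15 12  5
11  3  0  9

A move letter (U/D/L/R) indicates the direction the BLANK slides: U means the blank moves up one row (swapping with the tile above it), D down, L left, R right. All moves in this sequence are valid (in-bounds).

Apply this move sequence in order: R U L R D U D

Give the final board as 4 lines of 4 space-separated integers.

After move 1 (R):
 2  6 14  8
13  7  4 10
 1 15 12  5
11  3  9  0

After move 2 (U):
 2  6 14  8
13  7  4 10
 1 15 12  0
11  3  9  5

After move 3 (L):
 2  6 14  8
13  7  4 10
 1 15  0 12
11  3  9  5

After move 4 (R):
 2  6 14  8
13  7  4 10
 1 15 12  0
11  3  9  5

After move 5 (D):
 2  6 14  8
13  7  4 10
 1 15 12  5
11  3  9  0

After move 6 (U):
 2  6 14  8
13  7  4 10
 1 15 12  0
11  3  9  5

After move 7 (D):
 2  6 14  8
13  7  4 10
 1 15 12  5
11  3  9  0

Answer:  2  6 14  8
13  7  4 10
 1 15 12  5
11  3  9  0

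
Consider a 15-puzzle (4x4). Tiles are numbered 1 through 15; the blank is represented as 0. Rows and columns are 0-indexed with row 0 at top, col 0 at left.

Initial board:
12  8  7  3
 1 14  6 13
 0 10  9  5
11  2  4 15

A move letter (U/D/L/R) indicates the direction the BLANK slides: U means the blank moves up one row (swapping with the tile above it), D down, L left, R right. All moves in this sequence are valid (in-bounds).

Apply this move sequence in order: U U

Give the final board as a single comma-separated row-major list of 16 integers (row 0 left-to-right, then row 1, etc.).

Answer: 0, 8, 7, 3, 12, 14, 6, 13, 1, 10, 9, 5, 11, 2, 4, 15

Derivation:
After move 1 (U):
12  8  7  3
 0 14  6 13
 1 10  9  5
11  2  4 15

After move 2 (U):
 0  8  7  3
12 14  6 13
 1 10  9  5
11  2  4 15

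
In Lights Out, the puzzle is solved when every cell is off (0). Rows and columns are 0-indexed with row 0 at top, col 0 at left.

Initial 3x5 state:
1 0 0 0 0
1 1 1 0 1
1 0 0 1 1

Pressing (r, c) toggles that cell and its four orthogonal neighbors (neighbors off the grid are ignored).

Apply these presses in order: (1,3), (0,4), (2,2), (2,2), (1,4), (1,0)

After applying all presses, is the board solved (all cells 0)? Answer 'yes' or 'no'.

Answer: yes

Derivation:
After press 1 at (1,3):
1 0 0 1 0
1 1 0 1 0
1 0 0 0 1

After press 2 at (0,4):
1 0 0 0 1
1 1 0 1 1
1 0 0 0 1

After press 3 at (2,2):
1 0 0 0 1
1 1 1 1 1
1 1 1 1 1

After press 4 at (2,2):
1 0 0 0 1
1 1 0 1 1
1 0 0 0 1

After press 5 at (1,4):
1 0 0 0 0
1 1 0 0 0
1 0 0 0 0

After press 6 at (1,0):
0 0 0 0 0
0 0 0 0 0
0 0 0 0 0

Lights still on: 0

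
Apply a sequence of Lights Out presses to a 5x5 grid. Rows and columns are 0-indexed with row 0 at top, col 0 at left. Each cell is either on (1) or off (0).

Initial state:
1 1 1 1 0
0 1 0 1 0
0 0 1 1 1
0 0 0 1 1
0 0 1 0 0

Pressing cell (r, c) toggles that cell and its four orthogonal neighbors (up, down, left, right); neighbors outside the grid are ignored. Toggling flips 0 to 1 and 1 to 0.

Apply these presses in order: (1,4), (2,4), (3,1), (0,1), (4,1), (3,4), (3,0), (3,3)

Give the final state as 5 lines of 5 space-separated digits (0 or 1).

After press 1 at (1,4):
1 1 1 1 1
0 1 0 0 1
0 0 1 1 0
0 0 0 1 1
0 0 1 0 0

After press 2 at (2,4):
1 1 1 1 1
0 1 0 0 0
0 0 1 0 1
0 0 0 1 0
0 0 1 0 0

After press 3 at (3,1):
1 1 1 1 1
0 1 0 0 0
0 1 1 0 1
1 1 1 1 0
0 1 1 0 0

After press 4 at (0,1):
0 0 0 1 1
0 0 0 0 0
0 1 1 0 1
1 1 1 1 0
0 1 1 0 0

After press 5 at (4,1):
0 0 0 1 1
0 0 0 0 0
0 1 1 0 1
1 0 1 1 0
1 0 0 0 0

After press 6 at (3,4):
0 0 0 1 1
0 0 0 0 0
0 1 1 0 0
1 0 1 0 1
1 0 0 0 1

After press 7 at (3,0):
0 0 0 1 1
0 0 0 0 0
1 1 1 0 0
0 1 1 0 1
0 0 0 0 1

After press 8 at (3,3):
0 0 0 1 1
0 0 0 0 0
1 1 1 1 0
0 1 0 1 0
0 0 0 1 1

Answer: 0 0 0 1 1
0 0 0 0 0
1 1 1 1 0
0 1 0 1 0
0 0 0 1 1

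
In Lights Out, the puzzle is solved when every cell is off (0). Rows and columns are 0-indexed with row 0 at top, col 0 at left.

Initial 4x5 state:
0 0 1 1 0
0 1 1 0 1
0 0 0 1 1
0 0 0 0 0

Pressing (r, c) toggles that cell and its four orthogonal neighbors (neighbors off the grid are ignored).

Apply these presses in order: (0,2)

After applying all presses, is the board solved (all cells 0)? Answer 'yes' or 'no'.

Answer: no

Derivation:
After press 1 at (0,2):
0 1 0 0 0
0 1 0 0 1
0 0 0 1 1
0 0 0 0 0

Lights still on: 5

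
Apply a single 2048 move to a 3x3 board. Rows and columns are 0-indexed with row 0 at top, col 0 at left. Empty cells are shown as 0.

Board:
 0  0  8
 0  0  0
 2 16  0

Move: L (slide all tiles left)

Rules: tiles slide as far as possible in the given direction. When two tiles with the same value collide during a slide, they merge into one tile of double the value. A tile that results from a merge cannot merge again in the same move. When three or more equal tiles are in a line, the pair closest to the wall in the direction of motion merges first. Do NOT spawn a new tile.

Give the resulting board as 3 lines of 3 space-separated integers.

Answer:  8  0  0
 0  0  0
 2 16  0

Derivation:
Slide left:
row 0: [0, 0, 8] -> [8, 0, 0]
row 1: [0, 0, 0] -> [0, 0, 0]
row 2: [2, 16, 0] -> [2, 16, 0]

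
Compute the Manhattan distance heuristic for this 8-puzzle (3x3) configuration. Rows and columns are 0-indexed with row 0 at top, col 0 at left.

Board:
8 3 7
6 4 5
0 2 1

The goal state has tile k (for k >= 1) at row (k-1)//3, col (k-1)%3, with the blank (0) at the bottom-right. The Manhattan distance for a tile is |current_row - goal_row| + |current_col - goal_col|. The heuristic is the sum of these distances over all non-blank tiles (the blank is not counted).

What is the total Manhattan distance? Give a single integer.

Tile 8: at (0,0), goal (2,1), distance |0-2|+|0-1| = 3
Tile 3: at (0,1), goal (0,2), distance |0-0|+|1-2| = 1
Tile 7: at (0,2), goal (2,0), distance |0-2|+|2-0| = 4
Tile 6: at (1,0), goal (1,2), distance |1-1|+|0-2| = 2
Tile 4: at (1,1), goal (1,0), distance |1-1|+|1-0| = 1
Tile 5: at (1,2), goal (1,1), distance |1-1|+|2-1| = 1
Tile 2: at (2,1), goal (0,1), distance |2-0|+|1-1| = 2
Tile 1: at (2,2), goal (0,0), distance |2-0|+|2-0| = 4
Sum: 3 + 1 + 4 + 2 + 1 + 1 + 2 + 4 = 18

Answer: 18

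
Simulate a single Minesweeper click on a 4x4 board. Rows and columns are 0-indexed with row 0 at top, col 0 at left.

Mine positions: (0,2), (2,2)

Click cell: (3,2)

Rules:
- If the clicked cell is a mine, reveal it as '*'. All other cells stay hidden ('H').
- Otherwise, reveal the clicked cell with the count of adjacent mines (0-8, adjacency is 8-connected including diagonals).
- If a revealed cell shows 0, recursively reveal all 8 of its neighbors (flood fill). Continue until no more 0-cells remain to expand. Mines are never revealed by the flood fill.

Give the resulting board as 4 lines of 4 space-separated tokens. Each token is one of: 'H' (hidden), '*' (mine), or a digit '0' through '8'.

H H H H
H H H H
H H H H
H H 1 H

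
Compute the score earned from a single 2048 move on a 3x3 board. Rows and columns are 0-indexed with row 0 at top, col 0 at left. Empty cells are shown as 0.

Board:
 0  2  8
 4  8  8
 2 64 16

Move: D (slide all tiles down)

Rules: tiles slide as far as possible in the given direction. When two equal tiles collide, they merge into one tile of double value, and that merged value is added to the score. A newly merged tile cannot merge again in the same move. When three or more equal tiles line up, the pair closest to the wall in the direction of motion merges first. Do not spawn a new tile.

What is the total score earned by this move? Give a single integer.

Answer: 16

Derivation:
Slide down:
col 0: [0, 4, 2] -> [0, 4, 2]  score +0 (running 0)
col 1: [2, 8, 64] -> [2, 8, 64]  score +0 (running 0)
col 2: [8, 8, 16] -> [0, 16, 16]  score +16 (running 16)
Board after move:
 0  2  0
 4  8 16
 2 64 16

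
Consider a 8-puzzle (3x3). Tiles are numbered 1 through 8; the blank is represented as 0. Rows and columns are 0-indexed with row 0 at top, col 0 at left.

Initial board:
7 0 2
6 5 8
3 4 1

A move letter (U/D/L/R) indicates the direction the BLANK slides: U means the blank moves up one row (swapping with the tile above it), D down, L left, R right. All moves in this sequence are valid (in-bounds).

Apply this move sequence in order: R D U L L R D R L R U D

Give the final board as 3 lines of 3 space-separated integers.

Answer: 7 5 2
6 8 0
3 4 1

Derivation:
After move 1 (R):
7 2 0
6 5 8
3 4 1

After move 2 (D):
7 2 8
6 5 0
3 4 1

After move 3 (U):
7 2 0
6 5 8
3 4 1

After move 4 (L):
7 0 2
6 5 8
3 4 1

After move 5 (L):
0 7 2
6 5 8
3 4 1

After move 6 (R):
7 0 2
6 5 8
3 4 1

After move 7 (D):
7 5 2
6 0 8
3 4 1

After move 8 (R):
7 5 2
6 8 0
3 4 1

After move 9 (L):
7 5 2
6 0 8
3 4 1

After move 10 (R):
7 5 2
6 8 0
3 4 1

After move 11 (U):
7 5 0
6 8 2
3 4 1

After move 12 (D):
7 5 2
6 8 0
3 4 1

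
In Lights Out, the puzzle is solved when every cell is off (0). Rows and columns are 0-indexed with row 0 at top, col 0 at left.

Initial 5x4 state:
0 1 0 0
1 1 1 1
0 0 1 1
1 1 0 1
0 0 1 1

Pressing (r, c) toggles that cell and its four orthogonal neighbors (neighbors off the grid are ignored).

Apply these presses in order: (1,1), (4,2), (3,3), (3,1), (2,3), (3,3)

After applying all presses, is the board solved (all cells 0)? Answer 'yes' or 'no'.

After press 1 at (1,1):
0 0 0 0
0 0 0 1
0 1 1 1
1 1 0 1
0 0 1 1

After press 2 at (4,2):
0 0 0 0
0 0 0 1
0 1 1 1
1 1 1 1
0 1 0 0

After press 3 at (3,3):
0 0 0 0
0 0 0 1
0 1 1 0
1 1 0 0
0 1 0 1

After press 4 at (3,1):
0 0 0 0
0 0 0 1
0 0 1 0
0 0 1 0
0 0 0 1

After press 5 at (2,3):
0 0 0 0
0 0 0 0
0 0 0 1
0 0 1 1
0 0 0 1

After press 6 at (3,3):
0 0 0 0
0 0 0 0
0 0 0 0
0 0 0 0
0 0 0 0

Lights still on: 0

Answer: yes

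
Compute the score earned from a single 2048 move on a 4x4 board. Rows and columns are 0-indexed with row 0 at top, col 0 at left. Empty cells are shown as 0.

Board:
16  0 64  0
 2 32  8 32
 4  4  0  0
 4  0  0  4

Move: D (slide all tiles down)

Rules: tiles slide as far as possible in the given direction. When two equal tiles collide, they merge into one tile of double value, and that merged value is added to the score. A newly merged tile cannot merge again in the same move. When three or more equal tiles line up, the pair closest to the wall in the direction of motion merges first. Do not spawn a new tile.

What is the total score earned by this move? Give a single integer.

Answer: 8

Derivation:
Slide down:
col 0: [16, 2, 4, 4] -> [0, 16, 2, 8]  score +8 (running 8)
col 1: [0, 32, 4, 0] -> [0, 0, 32, 4]  score +0 (running 8)
col 2: [64, 8, 0, 0] -> [0, 0, 64, 8]  score +0 (running 8)
col 3: [0, 32, 0, 4] -> [0, 0, 32, 4]  score +0 (running 8)
Board after move:
 0  0  0  0
16  0  0  0
 2 32 64 32
 8  4  8  4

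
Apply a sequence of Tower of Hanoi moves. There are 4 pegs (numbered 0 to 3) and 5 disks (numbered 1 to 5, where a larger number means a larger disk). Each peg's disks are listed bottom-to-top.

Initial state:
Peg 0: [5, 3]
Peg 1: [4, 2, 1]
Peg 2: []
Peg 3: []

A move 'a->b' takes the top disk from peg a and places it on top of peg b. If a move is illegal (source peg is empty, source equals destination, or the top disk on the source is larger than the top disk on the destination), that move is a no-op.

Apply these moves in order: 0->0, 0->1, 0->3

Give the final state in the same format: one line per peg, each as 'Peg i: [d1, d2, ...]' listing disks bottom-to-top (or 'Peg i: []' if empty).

After move 1 (0->0):
Peg 0: [5, 3]
Peg 1: [4, 2, 1]
Peg 2: []
Peg 3: []

After move 2 (0->1):
Peg 0: [5, 3]
Peg 1: [4, 2, 1]
Peg 2: []
Peg 3: []

After move 3 (0->3):
Peg 0: [5]
Peg 1: [4, 2, 1]
Peg 2: []
Peg 3: [3]

Answer: Peg 0: [5]
Peg 1: [4, 2, 1]
Peg 2: []
Peg 3: [3]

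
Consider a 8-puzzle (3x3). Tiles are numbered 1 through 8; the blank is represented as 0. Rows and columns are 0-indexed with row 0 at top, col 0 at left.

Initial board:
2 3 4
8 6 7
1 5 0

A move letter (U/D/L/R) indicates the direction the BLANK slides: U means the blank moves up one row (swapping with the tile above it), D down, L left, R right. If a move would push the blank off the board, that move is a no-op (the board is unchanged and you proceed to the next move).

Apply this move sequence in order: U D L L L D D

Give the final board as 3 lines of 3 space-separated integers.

After move 1 (U):
2 3 4
8 6 0
1 5 7

After move 2 (D):
2 3 4
8 6 7
1 5 0

After move 3 (L):
2 3 4
8 6 7
1 0 5

After move 4 (L):
2 3 4
8 6 7
0 1 5

After move 5 (L):
2 3 4
8 6 7
0 1 5

After move 6 (D):
2 3 4
8 6 7
0 1 5

After move 7 (D):
2 3 4
8 6 7
0 1 5

Answer: 2 3 4
8 6 7
0 1 5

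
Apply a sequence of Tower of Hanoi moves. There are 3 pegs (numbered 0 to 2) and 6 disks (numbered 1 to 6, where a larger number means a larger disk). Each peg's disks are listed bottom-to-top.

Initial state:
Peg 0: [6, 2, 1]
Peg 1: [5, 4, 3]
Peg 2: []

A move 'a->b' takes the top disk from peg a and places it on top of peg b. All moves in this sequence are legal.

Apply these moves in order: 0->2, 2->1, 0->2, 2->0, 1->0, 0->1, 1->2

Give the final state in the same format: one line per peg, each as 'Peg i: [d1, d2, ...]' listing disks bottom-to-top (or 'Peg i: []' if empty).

Answer: Peg 0: [6, 2]
Peg 1: [5, 4, 3]
Peg 2: [1]

Derivation:
After move 1 (0->2):
Peg 0: [6, 2]
Peg 1: [5, 4, 3]
Peg 2: [1]

After move 2 (2->1):
Peg 0: [6, 2]
Peg 1: [5, 4, 3, 1]
Peg 2: []

After move 3 (0->2):
Peg 0: [6]
Peg 1: [5, 4, 3, 1]
Peg 2: [2]

After move 4 (2->0):
Peg 0: [6, 2]
Peg 1: [5, 4, 3, 1]
Peg 2: []

After move 5 (1->0):
Peg 0: [6, 2, 1]
Peg 1: [5, 4, 3]
Peg 2: []

After move 6 (0->1):
Peg 0: [6, 2]
Peg 1: [5, 4, 3, 1]
Peg 2: []

After move 7 (1->2):
Peg 0: [6, 2]
Peg 1: [5, 4, 3]
Peg 2: [1]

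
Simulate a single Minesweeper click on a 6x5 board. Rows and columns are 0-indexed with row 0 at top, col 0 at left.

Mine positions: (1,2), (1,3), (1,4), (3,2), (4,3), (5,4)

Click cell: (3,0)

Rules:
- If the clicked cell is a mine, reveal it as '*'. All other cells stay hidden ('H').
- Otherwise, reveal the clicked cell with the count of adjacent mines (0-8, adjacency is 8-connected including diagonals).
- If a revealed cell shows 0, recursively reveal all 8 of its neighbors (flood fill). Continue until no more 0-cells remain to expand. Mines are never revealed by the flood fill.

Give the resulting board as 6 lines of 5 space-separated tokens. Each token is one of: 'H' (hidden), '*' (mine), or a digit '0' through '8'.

0 1 H H H
0 1 H H H
0 2 H H H
0 1 H H H
0 1 2 H H
0 0 1 H H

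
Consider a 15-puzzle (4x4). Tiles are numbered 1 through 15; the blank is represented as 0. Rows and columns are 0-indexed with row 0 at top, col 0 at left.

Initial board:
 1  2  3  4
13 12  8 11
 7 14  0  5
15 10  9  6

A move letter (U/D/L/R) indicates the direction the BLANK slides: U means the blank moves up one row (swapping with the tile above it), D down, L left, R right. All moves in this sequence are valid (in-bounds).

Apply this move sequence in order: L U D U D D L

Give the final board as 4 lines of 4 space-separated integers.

Answer:  1  2  3  4
13 12  8 11
 7 10 14  5
 0 15  9  6

Derivation:
After move 1 (L):
 1  2  3  4
13 12  8 11
 7  0 14  5
15 10  9  6

After move 2 (U):
 1  2  3  4
13  0  8 11
 7 12 14  5
15 10  9  6

After move 3 (D):
 1  2  3  4
13 12  8 11
 7  0 14  5
15 10  9  6

After move 4 (U):
 1  2  3  4
13  0  8 11
 7 12 14  5
15 10  9  6

After move 5 (D):
 1  2  3  4
13 12  8 11
 7  0 14  5
15 10  9  6

After move 6 (D):
 1  2  3  4
13 12  8 11
 7 10 14  5
15  0  9  6

After move 7 (L):
 1  2  3  4
13 12  8 11
 7 10 14  5
 0 15  9  6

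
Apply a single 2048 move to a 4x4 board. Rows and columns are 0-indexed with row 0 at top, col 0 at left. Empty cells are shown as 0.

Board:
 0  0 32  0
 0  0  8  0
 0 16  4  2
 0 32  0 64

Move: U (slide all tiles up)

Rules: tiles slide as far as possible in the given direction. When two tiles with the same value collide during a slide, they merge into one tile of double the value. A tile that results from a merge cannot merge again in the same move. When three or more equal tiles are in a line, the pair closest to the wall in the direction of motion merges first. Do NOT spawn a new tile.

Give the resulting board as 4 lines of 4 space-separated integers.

Answer:  0 16 32  2
 0 32  8 64
 0  0  4  0
 0  0  0  0

Derivation:
Slide up:
col 0: [0, 0, 0, 0] -> [0, 0, 0, 0]
col 1: [0, 0, 16, 32] -> [16, 32, 0, 0]
col 2: [32, 8, 4, 0] -> [32, 8, 4, 0]
col 3: [0, 0, 2, 64] -> [2, 64, 0, 0]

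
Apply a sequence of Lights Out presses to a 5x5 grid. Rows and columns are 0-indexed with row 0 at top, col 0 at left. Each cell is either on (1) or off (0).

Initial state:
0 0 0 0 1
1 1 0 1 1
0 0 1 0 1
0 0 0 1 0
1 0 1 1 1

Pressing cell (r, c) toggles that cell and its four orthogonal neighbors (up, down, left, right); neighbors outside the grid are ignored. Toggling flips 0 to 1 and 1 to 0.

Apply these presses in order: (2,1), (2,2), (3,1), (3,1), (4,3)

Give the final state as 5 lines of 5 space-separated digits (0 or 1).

After press 1 at (2,1):
0 0 0 0 1
1 0 0 1 1
1 1 0 0 1
0 1 0 1 0
1 0 1 1 1

After press 2 at (2,2):
0 0 0 0 1
1 0 1 1 1
1 0 1 1 1
0 1 1 1 0
1 0 1 1 1

After press 3 at (3,1):
0 0 0 0 1
1 0 1 1 1
1 1 1 1 1
1 0 0 1 0
1 1 1 1 1

After press 4 at (3,1):
0 0 0 0 1
1 0 1 1 1
1 0 1 1 1
0 1 1 1 0
1 0 1 1 1

After press 5 at (4,3):
0 0 0 0 1
1 0 1 1 1
1 0 1 1 1
0 1 1 0 0
1 0 0 0 0

Answer: 0 0 0 0 1
1 0 1 1 1
1 0 1 1 1
0 1 1 0 0
1 0 0 0 0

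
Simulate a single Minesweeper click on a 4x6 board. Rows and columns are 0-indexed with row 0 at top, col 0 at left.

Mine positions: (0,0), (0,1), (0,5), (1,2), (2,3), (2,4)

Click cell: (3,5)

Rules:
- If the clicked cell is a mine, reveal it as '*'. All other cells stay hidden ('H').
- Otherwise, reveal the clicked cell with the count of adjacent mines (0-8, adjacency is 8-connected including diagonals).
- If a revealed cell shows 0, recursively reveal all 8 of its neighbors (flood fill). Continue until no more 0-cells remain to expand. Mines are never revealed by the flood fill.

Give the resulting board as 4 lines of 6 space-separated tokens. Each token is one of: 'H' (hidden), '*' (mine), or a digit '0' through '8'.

H H H H H H
H H H H H H
H H H H H H
H H H H H 1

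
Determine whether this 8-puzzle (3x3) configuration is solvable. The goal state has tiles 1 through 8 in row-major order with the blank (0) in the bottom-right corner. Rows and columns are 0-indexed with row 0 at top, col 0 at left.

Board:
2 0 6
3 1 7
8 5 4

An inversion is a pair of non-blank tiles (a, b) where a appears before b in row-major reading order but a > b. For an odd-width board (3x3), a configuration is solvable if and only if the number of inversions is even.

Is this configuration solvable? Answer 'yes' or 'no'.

Answer: no

Derivation:
Inversions (pairs i<j in row-major order where tile[i] > tile[j] > 0): 11
11 is odd, so the puzzle is not solvable.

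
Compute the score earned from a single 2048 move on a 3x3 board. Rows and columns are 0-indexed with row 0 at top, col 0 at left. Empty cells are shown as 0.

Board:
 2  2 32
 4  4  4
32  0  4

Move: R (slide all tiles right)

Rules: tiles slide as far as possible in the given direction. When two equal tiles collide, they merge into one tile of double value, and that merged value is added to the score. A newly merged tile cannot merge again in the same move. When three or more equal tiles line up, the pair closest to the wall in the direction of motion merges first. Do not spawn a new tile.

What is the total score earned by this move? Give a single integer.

Slide right:
row 0: [2, 2, 32] -> [0, 4, 32]  score +4 (running 4)
row 1: [4, 4, 4] -> [0, 4, 8]  score +8 (running 12)
row 2: [32, 0, 4] -> [0, 32, 4]  score +0 (running 12)
Board after move:
 0  4 32
 0  4  8
 0 32  4

Answer: 12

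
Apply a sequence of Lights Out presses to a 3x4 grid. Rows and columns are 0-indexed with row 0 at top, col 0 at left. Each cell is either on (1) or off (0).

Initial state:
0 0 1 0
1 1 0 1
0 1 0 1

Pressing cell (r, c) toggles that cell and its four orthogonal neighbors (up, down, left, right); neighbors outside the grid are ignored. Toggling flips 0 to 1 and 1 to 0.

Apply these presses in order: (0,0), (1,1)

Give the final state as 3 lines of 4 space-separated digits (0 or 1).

After press 1 at (0,0):
1 1 1 0
0 1 0 1
0 1 0 1

After press 2 at (1,1):
1 0 1 0
1 0 1 1
0 0 0 1

Answer: 1 0 1 0
1 0 1 1
0 0 0 1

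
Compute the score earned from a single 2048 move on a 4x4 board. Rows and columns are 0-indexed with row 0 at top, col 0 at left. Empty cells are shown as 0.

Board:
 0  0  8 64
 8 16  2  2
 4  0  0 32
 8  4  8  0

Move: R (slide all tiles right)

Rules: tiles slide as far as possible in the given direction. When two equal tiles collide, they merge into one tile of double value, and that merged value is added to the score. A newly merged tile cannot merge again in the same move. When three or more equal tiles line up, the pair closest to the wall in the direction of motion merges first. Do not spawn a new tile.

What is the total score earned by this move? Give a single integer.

Slide right:
row 0: [0, 0, 8, 64] -> [0, 0, 8, 64]  score +0 (running 0)
row 1: [8, 16, 2, 2] -> [0, 8, 16, 4]  score +4 (running 4)
row 2: [4, 0, 0, 32] -> [0, 0, 4, 32]  score +0 (running 4)
row 3: [8, 4, 8, 0] -> [0, 8, 4, 8]  score +0 (running 4)
Board after move:
 0  0  8 64
 0  8 16  4
 0  0  4 32
 0  8  4  8

Answer: 4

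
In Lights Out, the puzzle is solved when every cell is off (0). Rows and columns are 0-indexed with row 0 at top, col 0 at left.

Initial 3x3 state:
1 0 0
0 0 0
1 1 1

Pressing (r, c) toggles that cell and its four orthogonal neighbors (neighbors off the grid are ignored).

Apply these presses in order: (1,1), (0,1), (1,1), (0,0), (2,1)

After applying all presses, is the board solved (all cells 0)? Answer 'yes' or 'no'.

After press 1 at (1,1):
1 1 0
1 1 1
1 0 1

After press 2 at (0,1):
0 0 1
1 0 1
1 0 1

After press 3 at (1,1):
0 1 1
0 1 0
1 1 1

After press 4 at (0,0):
1 0 1
1 1 0
1 1 1

After press 5 at (2,1):
1 0 1
1 0 0
0 0 0

Lights still on: 3

Answer: no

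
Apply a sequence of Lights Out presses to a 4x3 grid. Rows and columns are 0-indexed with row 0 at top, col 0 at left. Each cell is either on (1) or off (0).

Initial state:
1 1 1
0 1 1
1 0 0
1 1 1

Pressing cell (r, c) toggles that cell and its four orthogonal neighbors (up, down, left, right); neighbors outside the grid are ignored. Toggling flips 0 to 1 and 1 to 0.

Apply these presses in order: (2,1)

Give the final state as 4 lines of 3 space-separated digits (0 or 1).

Answer: 1 1 1
0 0 1
0 1 1
1 0 1

Derivation:
After press 1 at (2,1):
1 1 1
0 0 1
0 1 1
1 0 1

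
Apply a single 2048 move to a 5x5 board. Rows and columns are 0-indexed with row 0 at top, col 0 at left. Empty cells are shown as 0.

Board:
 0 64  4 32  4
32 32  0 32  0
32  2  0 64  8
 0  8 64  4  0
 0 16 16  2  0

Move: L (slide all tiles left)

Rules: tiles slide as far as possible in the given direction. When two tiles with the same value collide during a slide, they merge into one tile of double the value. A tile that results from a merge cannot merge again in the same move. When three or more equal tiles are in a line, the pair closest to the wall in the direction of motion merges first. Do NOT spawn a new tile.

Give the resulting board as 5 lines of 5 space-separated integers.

Answer: 64  4 32  4  0
64 32  0  0  0
32  2 64  8  0
 8 64  4  0  0
32  2  0  0  0

Derivation:
Slide left:
row 0: [0, 64, 4, 32, 4] -> [64, 4, 32, 4, 0]
row 1: [32, 32, 0, 32, 0] -> [64, 32, 0, 0, 0]
row 2: [32, 2, 0, 64, 8] -> [32, 2, 64, 8, 0]
row 3: [0, 8, 64, 4, 0] -> [8, 64, 4, 0, 0]
row 4: [0, 16, 16, 2, 0] -> [32, 2, 0, 0, 0]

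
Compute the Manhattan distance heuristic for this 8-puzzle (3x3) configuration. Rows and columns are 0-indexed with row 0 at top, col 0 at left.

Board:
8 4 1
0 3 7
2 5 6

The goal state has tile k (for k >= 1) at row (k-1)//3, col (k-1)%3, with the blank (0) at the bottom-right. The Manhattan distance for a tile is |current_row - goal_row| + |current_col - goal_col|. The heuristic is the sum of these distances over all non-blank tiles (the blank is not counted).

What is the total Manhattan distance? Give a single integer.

Tile 8: (0,0)->(2,1) = 3
Tile 4: (0,1)->(1,0) = 2
Tile 1: (0,2)->(0,0) = 2
Tile 3: (1,1)->(0,2) = 2
Tile 7: (1,2)->(2,0) = 3
Tile 2: (2,0)->(0,1) = 3
Tile 5: (2,1)->(1,1) = 1
Tile 6: (2,2)->(1,2) = 1
Sum: 3 + 2 + 2 + 2 + 3 + 3 + 1 + 1 = 17

Answer: 17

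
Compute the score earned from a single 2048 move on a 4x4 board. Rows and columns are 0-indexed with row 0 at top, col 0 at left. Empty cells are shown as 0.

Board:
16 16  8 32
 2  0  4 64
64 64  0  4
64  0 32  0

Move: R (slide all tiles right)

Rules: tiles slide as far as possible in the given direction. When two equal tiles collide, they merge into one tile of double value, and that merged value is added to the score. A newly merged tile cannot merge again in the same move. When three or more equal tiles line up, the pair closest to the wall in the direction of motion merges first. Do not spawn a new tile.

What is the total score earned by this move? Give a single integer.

Answer: 160

Derivation:
Slide right:
row 0: [16, 16, 8, 32] -> [0, 32, 8, 32]  score +32 (running 32)
row 1: [2, 0, 4, 64] -> [0, 2, 4, 64]  score +0 (running 32)
row 2: [64, 64, 0, 4] -> [0, 0, 128, 4]  score +128 (running 160)
row 3: [64, 0, 32, 0] -> [0, 0, 64, 32]  score +0 (running 160)
Board after move:
  0  32   8  32
  0   2   4  64
  0   0 128   4
  0   0  64  32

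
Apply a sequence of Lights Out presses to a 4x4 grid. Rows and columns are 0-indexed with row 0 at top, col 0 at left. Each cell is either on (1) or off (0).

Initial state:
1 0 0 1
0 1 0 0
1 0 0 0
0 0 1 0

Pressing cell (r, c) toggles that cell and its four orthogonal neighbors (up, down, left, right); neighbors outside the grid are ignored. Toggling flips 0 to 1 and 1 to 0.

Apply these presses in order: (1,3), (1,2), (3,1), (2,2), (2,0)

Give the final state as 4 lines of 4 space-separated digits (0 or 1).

Answer: 1 0 1 0
1 0 1 0
0 1 0 0
0 1 1 0

Derivation:
After press 1 at (1,3):
1 0 0 0
0 1 1 1
1 0 0 1
0 0 1 0

After press 2 at (1,2):
1 0 1 0
0 0 0 0
1 0 1 1
0 0 1 0

After press 3 at (3,1):
1 0 1 0
0 0 0 0
1 1 1 1
1 1 0 0

After press 4 at (2,2):
1 0 1 0
0 0 1 0
1 0 0 0
1 1 1 0

After press 5 at (2,0):
1 0 1 0
1 0 1 0
0 1 0 0
0 1 1 0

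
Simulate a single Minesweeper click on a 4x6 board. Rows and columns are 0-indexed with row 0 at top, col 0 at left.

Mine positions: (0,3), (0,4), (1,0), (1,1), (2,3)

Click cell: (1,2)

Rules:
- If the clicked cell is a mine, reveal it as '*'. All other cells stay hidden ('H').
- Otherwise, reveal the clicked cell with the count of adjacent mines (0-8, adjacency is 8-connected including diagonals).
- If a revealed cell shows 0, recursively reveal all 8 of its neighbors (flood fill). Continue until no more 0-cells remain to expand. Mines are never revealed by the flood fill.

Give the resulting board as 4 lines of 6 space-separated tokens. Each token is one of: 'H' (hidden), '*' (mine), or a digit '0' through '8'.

H H H H H H
H H 3 H H H
H H H H H H
H H H H H H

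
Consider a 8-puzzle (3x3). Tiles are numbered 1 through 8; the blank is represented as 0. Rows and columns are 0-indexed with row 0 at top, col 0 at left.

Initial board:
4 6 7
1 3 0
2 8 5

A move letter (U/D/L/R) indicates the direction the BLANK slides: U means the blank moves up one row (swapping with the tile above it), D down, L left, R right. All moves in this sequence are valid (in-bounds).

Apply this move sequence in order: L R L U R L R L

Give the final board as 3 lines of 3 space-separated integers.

After move 1 (L):
4 6 7
1 0 3
2 8 5

After move 2 (R):
4 6 7
1 3 0
2 8 5

After move 3 (L):
4 6 7
1 0 3
2 8 5

After move 4 (U):
4 0 7
1 6 3
2 8 5

After move 5 (R):
4 7 0
1 6 3
2 8 5

After move 6 (L):
4 0 7
1 6 3
2 8 5

After move 7 (R):
4 7 0
1 6 3
2 8 5

After move 8 (L):
4 0 7
1 6 3
2 8 5

Answer: 4 0 7
1 6 3
2 8 5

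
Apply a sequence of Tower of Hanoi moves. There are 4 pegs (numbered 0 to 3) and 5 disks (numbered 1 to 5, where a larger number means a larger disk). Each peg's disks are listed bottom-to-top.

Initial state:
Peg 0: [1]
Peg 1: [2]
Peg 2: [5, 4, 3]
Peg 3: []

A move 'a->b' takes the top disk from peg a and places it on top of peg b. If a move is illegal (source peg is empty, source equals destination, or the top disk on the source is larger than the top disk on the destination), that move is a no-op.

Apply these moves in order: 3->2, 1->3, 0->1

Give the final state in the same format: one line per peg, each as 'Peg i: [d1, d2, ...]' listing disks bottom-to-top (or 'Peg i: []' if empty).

Answer: Peg 0: []
Peg 1: [1]
Peg 2: [5, 4, 3]
Peg 3: [2]

Derivation:
After move 1 (3->2):
Peg 0: [1]
Peg 1: [2]
Peg 2: [5, 4, 3]
Peg 3: []

After move 2 (1->3):
Peg 0: [1]
Peg 1: []
Peg 2: [5, 4, 3]
Peg 3: [2]

After move 3 (0->1):
Peg 0: []
Peg 1: [1]
Peg 2: [5, 4, 3]
Peg 3: [2]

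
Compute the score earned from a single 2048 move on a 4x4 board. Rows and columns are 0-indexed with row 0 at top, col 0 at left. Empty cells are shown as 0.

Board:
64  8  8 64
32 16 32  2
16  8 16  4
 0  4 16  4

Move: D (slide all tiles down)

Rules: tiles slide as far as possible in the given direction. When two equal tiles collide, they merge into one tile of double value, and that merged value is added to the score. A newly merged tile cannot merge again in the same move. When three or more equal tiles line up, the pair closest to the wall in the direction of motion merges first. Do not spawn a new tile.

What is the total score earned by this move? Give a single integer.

Slide down:
col 0: [64, 32, 16, 0] -> [0, 64, 32, 16]  score +0 (running 0)
col 1: [8, 16, 8, 4] -> [8, 16, 8, 4]  score +0 (running 0)
col 2: [8, 32, 16, 16] -> [0, 8, 32, 32]  score +32 (running 32)
col 3: [64, 2, 4, 4] -> [0, 64, 2, 8]  score +8 (running 40)
Board after move:
 0  8  0  0
64 16  8 64
32  8 32  2
16  4 32  8

Answer: 40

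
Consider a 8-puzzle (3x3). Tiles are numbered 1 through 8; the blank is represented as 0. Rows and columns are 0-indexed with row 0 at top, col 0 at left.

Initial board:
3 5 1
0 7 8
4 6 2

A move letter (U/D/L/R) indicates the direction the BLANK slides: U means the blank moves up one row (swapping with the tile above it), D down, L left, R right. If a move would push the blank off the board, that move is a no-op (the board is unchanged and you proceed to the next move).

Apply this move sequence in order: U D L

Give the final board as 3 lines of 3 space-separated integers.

Answer: 3 5 1
0 7 8
4 6 2

Derivation:
After move 1 (U):
0 5 1
3 7 8
4 6 2

After move 2 (D):
3 5 1
0 7 8
4 6 2

After move 3 (L):
3 5 1
0 7 8
4 6 2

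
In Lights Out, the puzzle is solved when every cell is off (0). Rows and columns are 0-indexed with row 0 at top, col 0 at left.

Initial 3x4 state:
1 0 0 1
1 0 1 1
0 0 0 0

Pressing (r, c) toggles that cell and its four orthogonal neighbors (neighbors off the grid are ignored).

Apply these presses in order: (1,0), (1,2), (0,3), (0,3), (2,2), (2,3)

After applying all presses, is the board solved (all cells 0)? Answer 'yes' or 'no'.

After press 1 at (1,0):
0 0 0 1
0 1 1 1
1 0 0 0

After press 2 at (1,2):
0 0 1 1
0 0 0 0
1 0 1 0

After press 3 at (0,3):
0 0 0 0
0 0 0 1
1 0 1 0

After press 4 at (0,3):
0 0 1 1
0 0 0 0
1 0 1 0

After press 5 at (2,2):
0 0 1 1
0 0 1 0
1 1 0 1

After press 6 at (2,3):
0 0 1 1
0 0 1 1
1 1 1 0

Lights still on: 7

Answer: no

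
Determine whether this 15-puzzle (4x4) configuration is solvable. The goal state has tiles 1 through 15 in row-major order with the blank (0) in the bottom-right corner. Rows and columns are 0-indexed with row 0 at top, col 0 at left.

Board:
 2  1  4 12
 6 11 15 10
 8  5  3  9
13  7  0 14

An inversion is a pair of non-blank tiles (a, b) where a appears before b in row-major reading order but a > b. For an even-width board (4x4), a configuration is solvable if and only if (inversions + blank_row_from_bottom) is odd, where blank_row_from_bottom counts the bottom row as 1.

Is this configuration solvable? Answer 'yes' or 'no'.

Answer: no

Derivation:
Inversions: 37
Blank is in row 3 (0-indexed from top), which is row 1 counting from the bottom (bottom = 1).
37 + 1 = 38, which is even, so the puzzle is not solvable.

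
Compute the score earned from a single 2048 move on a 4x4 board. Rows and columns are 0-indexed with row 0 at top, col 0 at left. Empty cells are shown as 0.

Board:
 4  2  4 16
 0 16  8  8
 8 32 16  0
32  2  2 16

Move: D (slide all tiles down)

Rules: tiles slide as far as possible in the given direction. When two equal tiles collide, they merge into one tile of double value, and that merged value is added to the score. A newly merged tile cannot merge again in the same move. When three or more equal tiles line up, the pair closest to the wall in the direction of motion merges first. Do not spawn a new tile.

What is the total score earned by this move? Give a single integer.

Answer: 0

Derivation:
Slide down:
col 0: [4, 0, 8, 32] -> [0, 4, 8, 32]  score +0 (running 0)
col 1: [2, 16, 32, 2] -> [2, 16, 32, 2]  score +0 (running 0)
col 2: [4, 8, 16, 2] -> [4, 8, 16, 2]  score +0 (running 0)
col 3: [16, 8, 0, 16] -> [0, 16, 8, 16]  score +0 (running 0)
Board after move:
 0  2  4  0
 4 16  8 16
 8 32 16  8
32  2  2 16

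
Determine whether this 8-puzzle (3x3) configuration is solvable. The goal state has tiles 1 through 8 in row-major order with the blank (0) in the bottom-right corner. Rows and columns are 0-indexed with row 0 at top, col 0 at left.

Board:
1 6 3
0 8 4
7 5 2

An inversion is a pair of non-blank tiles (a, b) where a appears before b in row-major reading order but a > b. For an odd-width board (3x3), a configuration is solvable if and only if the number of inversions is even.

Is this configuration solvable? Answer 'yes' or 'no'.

Answer: no

Derivation:
Inversions (pairs i<j in row-major order where tile[i] > tile[j] > 0): 13
13 is odd, so the puzzle is not solvable.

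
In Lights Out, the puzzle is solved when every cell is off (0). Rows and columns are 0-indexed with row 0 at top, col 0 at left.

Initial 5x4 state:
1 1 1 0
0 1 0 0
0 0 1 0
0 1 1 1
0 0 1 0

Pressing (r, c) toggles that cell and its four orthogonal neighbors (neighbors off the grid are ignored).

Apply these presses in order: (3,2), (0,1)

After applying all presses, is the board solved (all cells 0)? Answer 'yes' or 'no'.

Answer: yes

Derivation:
After press 1 at (3,2):
1 1 1 0
0 1 0 0
0 0 0 0
0 0 0 0
0 0 0 0

After press 2 at (0,1):
0 0 0 0
0 0 0 0
0 0 0 0
0 0 0 0
0 0 0 0

Lights still on: 0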